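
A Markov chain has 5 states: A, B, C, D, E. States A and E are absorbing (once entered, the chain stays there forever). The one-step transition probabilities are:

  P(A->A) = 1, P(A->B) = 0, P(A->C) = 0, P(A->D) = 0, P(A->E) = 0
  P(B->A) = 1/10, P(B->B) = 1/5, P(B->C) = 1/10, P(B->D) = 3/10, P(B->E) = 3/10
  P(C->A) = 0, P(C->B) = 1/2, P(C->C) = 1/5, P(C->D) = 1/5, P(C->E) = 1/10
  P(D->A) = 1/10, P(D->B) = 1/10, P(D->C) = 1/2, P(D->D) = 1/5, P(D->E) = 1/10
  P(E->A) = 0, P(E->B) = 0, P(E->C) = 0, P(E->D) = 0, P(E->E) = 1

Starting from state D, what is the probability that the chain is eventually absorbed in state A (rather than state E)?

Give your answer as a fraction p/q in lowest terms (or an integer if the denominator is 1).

Answer: 92/291

Derivation:
Let a_i = P(absorbed in A | start in state i).
Boundary conditions: a_A = 1, a_E = 0.
For each transient state i, a_i = sum_j P(i->j) * a_j:
  a_B = 1/10*a_A + 1/5*a_B + 1/10*a_C + 3/10*a_D + 3/10*a_E
  a_C = 0*a_A + 1/2*a_B + 1/5*a_C + 1/5*a_D + 1/10*a_E
  a_D = 1/10*a_A + 1/10*a_B + 1/2*a_C + 1/5*a_D + 1/10*a_E

Substituting a_A = 1 and a_E = 0, rearrange to (I - Q) a = r where r[i] = P(i -> A):
  [4/5, -1/10, -3/10] . (a_B, a_C, a_D) = 1/10
  [-1/2, 4/5, -1/5] . (a_B, a_C, a_D) = 0
  [-1/10, -1/2, 4/5] . (a_B, a_C, a_D) = 1/10

Solving yields:
  a_B = 80/291
  a_C = 73/291
  a_D = 92/291

Starting state is D, so the absorption probability is a_D = 92/291.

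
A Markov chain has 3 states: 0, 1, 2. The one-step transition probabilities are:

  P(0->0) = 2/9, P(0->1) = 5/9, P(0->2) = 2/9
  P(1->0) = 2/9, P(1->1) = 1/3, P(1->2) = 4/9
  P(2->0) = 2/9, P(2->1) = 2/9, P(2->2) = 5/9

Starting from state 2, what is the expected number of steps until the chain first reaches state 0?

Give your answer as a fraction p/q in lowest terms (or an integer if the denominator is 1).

Answer: 9/2

Derivation:
Let h_i = expected steps to first reach 0 from state i.
Boundary: h_0 = 0.
First-step equations for the other states:
  h_1 = 1 + 2/9*h_0 + 1/3*h_1 + 4/9*h_2
  h_2 = 1 + 2/9*h_0 + 2/9*h_1 + 5/9*h_2

Substituting h_0 = 0 and rearranging gives the linear system (I - Q) h = 1:
  [2/3, -4/9] . (h_1, h_2) = 1
  [-2/9, 4/9] . (h_1, h_2) = 1

Solving yields:
  h_1 = 9/2
  h_2 = 9/2

Starting state is 2, so the expected hitting time is h_2 = 9/2.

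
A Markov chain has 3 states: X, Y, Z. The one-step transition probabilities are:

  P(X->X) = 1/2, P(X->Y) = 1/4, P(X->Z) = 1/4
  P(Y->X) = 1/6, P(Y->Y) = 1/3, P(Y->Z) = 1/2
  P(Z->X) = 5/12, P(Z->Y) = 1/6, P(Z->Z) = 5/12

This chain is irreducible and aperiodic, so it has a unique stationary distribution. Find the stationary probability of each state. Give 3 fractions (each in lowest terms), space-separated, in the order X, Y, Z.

Answer: 44/113 27/113 42/113

Derivation:
The stationary distribution satisfies pi = pi * P, i.e.:
  pi_X = 1/2*pi_X + 1/6*pi_Y + 5/12*pi_Z
  pi_Y = 1/4*pi_X + 1/3*pi_Y + 1/6*pi_Z
  pi_Z = 1/4*pi_X + 1/2*pi_Y + 5/12*pi_Z
with normalization: pi_X + pi_Y + pi_Z = 1.

Using the first 2 balance equations plus normalization, the linear system A*pi = b is:
  [-1/2, 1/6, 5/12] . pi = 0
  [1/4, -2/3, 1/6] . pi = 0
  [1, 1, 1] . pi = 1

Solving yields:
  pi_X = 44/113
  pi_Y = 27/113
  pi_Z = 42/113

Verification (pi * P):
  44/113*1/2 + 27/113*1/6 + 42/113*5/12 = 44/113 = pi_X  (ok)
  44/113*1/4 + 27/113*1/3 + 42/113*1/6 = 27/113 = pi_Y  (ok)
  44/113*1/4 + 27/113*1/2 + 42/113*5/12 = 42/113 = pi_Z  (ok)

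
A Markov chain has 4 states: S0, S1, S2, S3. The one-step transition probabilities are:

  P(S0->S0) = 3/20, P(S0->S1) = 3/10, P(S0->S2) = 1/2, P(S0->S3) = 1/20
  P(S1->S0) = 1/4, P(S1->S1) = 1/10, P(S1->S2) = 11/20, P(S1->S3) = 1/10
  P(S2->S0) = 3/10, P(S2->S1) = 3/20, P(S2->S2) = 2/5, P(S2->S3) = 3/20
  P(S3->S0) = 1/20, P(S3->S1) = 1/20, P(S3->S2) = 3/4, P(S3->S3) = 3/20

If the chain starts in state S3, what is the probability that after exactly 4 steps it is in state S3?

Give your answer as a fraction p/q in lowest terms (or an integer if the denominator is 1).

Computing P^4 by repeated multiplication:
P^1 =
  S0: [3/20, 3/10, 1/2, 1/20]
  S1: [1/4, 1/10, 11/20, 1/10]
  S2: [3/10, 3/20, 2/5, 3/20]
  S3: [1/20, 1/20, 3/4, 3/20]
P^2 =
  S0: [1/4, 61/400, 191/400, 3/25]
  S1: [93/400, 69/400, 19/40, 3/25]
  S2: [21/100, 69/400, 101/200, 9/80]
  S3: [101/400, 7/50, 93/200, 57/400]
P^3 =
  S0: [1799/8000, 1343/8000, 3919/8000, 939/8000]
  S1: [453/2000, 657/4000, 3929/8000, 189/1600]
  S2: [927/4000, 1293/8000, 389/800, 963/8000]
  S3: [439/2000, 1333/8000, 3969/8000, 471/4000]
P^4 =
  S0: [7313/32000, 409/2500, 391/800, 19059/160000]
  S1: [1461/6400, 3279/20000, 78181/160000, 9531/80000]
  S2: [3633/16000, 26343/160000, 9791/20000, 18999/160000]
  S3: [36689/160000, 26051/160000, 15621/32000, 3831/32000]

(P^4)[S3 -> S3] = 3831/32000

Answer: 3831/32000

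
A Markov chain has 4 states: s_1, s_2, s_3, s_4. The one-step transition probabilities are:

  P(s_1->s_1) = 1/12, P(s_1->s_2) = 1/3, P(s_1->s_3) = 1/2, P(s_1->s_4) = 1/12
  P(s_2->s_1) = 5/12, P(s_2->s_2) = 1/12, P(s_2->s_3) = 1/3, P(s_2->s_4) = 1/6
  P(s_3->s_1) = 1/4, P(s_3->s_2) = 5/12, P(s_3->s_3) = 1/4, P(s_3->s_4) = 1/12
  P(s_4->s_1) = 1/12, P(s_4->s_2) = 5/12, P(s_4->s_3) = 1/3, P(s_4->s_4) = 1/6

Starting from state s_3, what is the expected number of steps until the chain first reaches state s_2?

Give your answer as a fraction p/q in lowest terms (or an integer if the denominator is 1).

Let h_i = expected steps to first reach s_2 from state i.
Boundary: h_s_2 = 0.
First-step equations for the other states:
  h_s_1 = 1 + 1/12*h_s_1 + 1/3*h_s_2 + 1/2*h_s_3 + 1/12*h_s_4
  h_s_3 = 1 + 1/4*h_s_1 + 5/12*h_s_2 + 1/4*h_s_3 + 1/12*h_s_4
  h_s_4 = 1 + 1/12*h_s_1 + 5/12*h_s_2 + 1/3*h_s_3 + 1/6*h_s_4

Substituting h_s_2 = 0 and rearranging gives the linear system (I - Q) h = 1:
  [11/12, -1/2, -1/12] . (h_s_1, h_s_3, h_s_4) = 1
  [-1/4, 3/4, -1/12] . (h_s_1, h_s_3, h_s_4) = 1
  [-1/12, -1/3, 5/6] . (h_s_1, h_s_3, h_s_4) = 1

Solving yields:
  h_s_1 = 1980/739
  h_s_3 = 1848/739
  h_s_4 = 1824/739

Starting state is s_3, so the expected hitting time is h_s_3 = 1848/739.

Answer: 1848/739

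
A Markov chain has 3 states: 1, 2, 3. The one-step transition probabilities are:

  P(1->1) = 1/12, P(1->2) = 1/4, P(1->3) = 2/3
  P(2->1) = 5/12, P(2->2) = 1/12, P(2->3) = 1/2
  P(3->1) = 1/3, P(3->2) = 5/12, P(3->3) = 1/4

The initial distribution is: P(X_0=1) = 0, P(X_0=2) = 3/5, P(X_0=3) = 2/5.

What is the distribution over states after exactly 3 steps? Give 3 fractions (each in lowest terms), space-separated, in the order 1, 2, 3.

Propagating the distribution step by step (d_{t+1} = d_t * P):
d_0 = (1=0, 2=3/5, 3=2/5)
  d_1[1] = 0*1/12 + 3/5*5/12 + 2/5*1/3 = 23/60
  d_1[2] = 0*1/4 + 3/5*1/12 + 2/5*5/12 = 13/60
  d_1[3] = 0*2/3 + 3/5*1/2 + 2/5*1/4 = 2/5
d_1 = (1=23/60, 2=13/60, 3=2/5)
  d_2[1] = 23/60*1/12 + 13/60*5/12 + 2/5*1/3 = 23/90
  d_2[2] = 23/60*1/4 + 13/60*1/12 + 2/5*5/12 = 101/360
  d_2[3] = 23/60*2/3 + 13/60*1/2 + 2/5*1/4 = 167/360
d_2 = (1=23/90, 2=101/360, 3=167/360)
  d_3[1] = 23/90*1/12 + 101/360*5/12 + 167/360*1/3 = 253/864
  d_3[2] = 23/90*1/4 + 101/360*1/12 + 167/360*5/12 = 101/360
  d_3[3] = 23/90*2/3 + 101/360*1/2 + 167/360*1/4 = 1843/4320
d_3 = (1=253/864, 2=101/360, 3=1843/4320)

Answer: 253/864 101/360 1843/4320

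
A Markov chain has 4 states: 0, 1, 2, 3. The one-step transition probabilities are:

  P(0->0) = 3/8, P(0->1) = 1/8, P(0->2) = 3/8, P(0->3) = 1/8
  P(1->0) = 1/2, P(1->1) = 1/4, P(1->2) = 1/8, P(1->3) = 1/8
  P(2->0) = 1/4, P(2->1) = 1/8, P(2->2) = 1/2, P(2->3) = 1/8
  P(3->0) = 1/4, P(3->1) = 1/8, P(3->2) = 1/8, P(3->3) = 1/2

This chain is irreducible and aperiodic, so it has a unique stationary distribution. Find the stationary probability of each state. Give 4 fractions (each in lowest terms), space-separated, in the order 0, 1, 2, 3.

The stationary distribution satisfies pi = pi * P, i.e.:
  pi_0 = 3/8*pi_0 + 1/2*pi_1 + 1/4*pi_2 + 1/4*pi_3
  pi_1 = 1/8*pi_0 + 1/4*pi_1 + 1/8*pi_2 + 1/8*pi_3
  pi_2 = 3/8*pi_0 + 1/8*pi_1 + 1/2*pi_2 + 1/8*pi_3
  pi_3 = 1/8*pi_0 + 1/8*pi_1 + 1/8*pi_2 + 1/2*pi_3
with normalization: pi_0 + pi_1 + pi_2 + pi_3 = 1.

Using the first 3 balance equations plus normalization, the linear system A*pi = b is:
  [-5/8, 1/2, 1/4, 1/4] . pi = 0
  [1/8, -3/4, 1/8, 1/8] . pi = 0
  [3/8, 1/8, -1/2, 1/8] . pi = 0
  [1, 1, 1, 1] . pi = 1

Solving yields:
  pi_0 = 16/49
  pi_1 = 1/7
  pi_2 = 81/245
  pi_3 = 1/5

Verification (pi * P):
  16/49*3/8 + 1/7*1/2 + 81/245*1/4 + 1/5*1/4 = 16/49 = pi_0  (ok)
  16/49*1/8 + 1/7*1/4 + 81/245*1/8 + 1/5*1/8 = 1/7 = pi_1  (ok)
  16/49*3/8 + 1/7*1/8 + 81/245*1/2 + 1/5*1/8 = 81/245 = pi_2  (ok)
  16/49*1/8 + 1/7*1/8 + 81/245*1/8 + 1/5*1/2 = 1/5 = pi_3  (ok)

Answer: 16/49 1/7 81/245 1/5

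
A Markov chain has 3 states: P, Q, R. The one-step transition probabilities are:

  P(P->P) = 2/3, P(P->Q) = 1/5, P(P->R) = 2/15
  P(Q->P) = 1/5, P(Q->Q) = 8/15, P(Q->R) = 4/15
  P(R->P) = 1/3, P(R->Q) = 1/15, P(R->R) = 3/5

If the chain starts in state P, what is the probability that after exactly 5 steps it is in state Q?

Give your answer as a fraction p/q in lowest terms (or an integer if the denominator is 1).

Computing P^5 by repeated multiplication:
P^1 =
  P: [2/3, 1/5, 2/15]
  Q: [1/5, 8/15, 4/15]
  R: [1/3, 1/15, 3/5]
P^2 =
  P: [119/225, 56/225, 2/9]
  Q: [74/225, 77/225, 74/225]
  R: [98/225, 32/225, 19/45]
P^3 =
  P: [536/1125, 19/75, 304/1125]
  Q: [149/375, 304/1125, 374/1125]
  R: [517/1125, 43/225, 131/375]
P^4 =
  P: [1547/3375, 4192/16875, 4948/16875]
  Q: [7252/16875, 4147/16875, 5476/16875]
  R: [1556/3375, 3664/16875, 5431/16875]
P^5 =
  P: [38222/84375, 20563/84375, 1706/5625]
  Q: [37447/84375, 6712/28125, 26792/84375]
  R: [12883/28125, 19361/84375, 5273/16875]

(P^5)[P -> Q] = 20563/84375

Answer: 20563/84375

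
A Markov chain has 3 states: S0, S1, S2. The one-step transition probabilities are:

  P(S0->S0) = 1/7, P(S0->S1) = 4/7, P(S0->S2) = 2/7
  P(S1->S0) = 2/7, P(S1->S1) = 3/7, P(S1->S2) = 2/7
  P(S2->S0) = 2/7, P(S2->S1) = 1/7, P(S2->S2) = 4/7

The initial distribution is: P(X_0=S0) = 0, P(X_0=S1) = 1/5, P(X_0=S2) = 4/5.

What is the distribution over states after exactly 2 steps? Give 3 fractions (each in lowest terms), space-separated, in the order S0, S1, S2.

Propagating the distribution step by step (d_{t+1} = d_t * P):
d_0 = (S0=0, S1=1/5, S2=4/5)
  d_1[S0] = 0*1/7 + 1/5*2/7 + 4/5*2/7 = 2/7
  d_1[S1] = 0*4/7 + 1/5*3/7 + 4/5*1/7 = 1/5
  d_1[S2] = 0*2/7 + 1/5*2/7 + 4/5*4/7 = 18/35
d_1 = (S0=2/7, S1=1/5, S2=18/35)
  d_2[S0] = 2/7*1/7 + 1/5*2/7 + 18/35*2/7 = 12/49
  d_2[S1] = 2/7*4/7 + 1/5*3/7 + 18/35*1/7 = 79/245
  d_2[S2] = 2/7*2/7 + 1/5*2/7 + 18/35*4/7 = 106/245
d_2 = (S0=12/49, S1=79/245, S2=106/245)

Answer: 12/49 79/245 106/245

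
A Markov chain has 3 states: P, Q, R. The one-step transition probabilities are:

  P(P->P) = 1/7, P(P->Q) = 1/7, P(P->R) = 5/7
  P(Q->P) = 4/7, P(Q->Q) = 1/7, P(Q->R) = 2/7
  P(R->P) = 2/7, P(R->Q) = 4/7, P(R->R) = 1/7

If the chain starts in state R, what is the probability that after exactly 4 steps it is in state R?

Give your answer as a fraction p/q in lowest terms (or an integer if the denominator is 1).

Answer: 841/2401

Derivation:
Computing P^4 by repeated multiplication:
P^1 =
  P: [1/7, 1/7, 5/7]
  Q: [4/7, 1/7, 2/7]
  R: [2/7, 4/7, 1/7]
P^2 =
  P: [15/49, 22/49, 12/49]
  Q: [12/49, 13/49, 24/49]
  R: [20/49, 10/49, 19/49]
P^3 =
  P: [127/343, 85/343, 131/343]
  Q: [16/49, 121/343, 110/343]
  R: [2/7, 106/343, 139/343]
P^4 =
  P: [729/2401, 736/2401, 936/2401]
  Q: [816/2401, 673/2401, 912/2401]
  R: [800/2401, 760/2401, 841/2401]

(P^4)[R -> R] = 841/2401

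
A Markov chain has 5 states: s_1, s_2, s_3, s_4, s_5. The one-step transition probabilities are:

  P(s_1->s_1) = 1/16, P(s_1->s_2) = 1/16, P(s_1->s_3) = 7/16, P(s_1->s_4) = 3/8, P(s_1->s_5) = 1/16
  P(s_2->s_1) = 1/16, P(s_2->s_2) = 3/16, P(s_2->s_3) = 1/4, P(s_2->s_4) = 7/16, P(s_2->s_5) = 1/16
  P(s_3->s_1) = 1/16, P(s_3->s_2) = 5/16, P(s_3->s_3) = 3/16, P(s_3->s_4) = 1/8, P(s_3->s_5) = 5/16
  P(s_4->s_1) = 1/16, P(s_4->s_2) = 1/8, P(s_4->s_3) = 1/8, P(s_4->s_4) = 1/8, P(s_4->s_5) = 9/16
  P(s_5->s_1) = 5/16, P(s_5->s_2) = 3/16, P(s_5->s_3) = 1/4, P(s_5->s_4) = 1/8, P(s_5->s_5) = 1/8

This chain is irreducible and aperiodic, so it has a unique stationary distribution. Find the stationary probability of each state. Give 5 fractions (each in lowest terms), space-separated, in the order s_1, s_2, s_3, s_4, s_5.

Answer: 11521/93504 4387/23376 7225/31168 1671/7792 5677/23376

Derivation:
The stationary distribution satisfies pi = pi * P, i.e.:
  pi_s_1 = 1/16*pi_s_1 + 1/16*pi_s_2 + 1/16*pi_s_3 + 1/16*pi_s_4 + 5/16*pi_s_5
  pi_s_2 = 1/16*pi_s_1 + 3/16*pi_s_2 + 5/16*pi_s_3 + 1/8*pi_s_4 + 3/16*pi_s_5
  pi_s_3 = 7/16*pi_s_1 + 1/4*pi_s_2 + 3/16*pi_s_3 + 1/8*pi_s_4 + 1/4*pi_s_5
  pi_s_4 = 3/8*pi_s_1 + 7/16*pi_s_2 + 1/8*pi_s_3 + 1/8*pi_s_4 + 1/8*pi_s_5
  pi_s_5 = 1/16*pi_s_1 + 1/16*pi_s_2 + 5/16*pi_s_3 + 9/16*pi_s_4 + 1/8*pi_s_5
with normalization: pi_s_1 + pi_s_2 + pi_s_3 + pi_s_4 + pi_s_5 = 1.

Using the first 4 balance equations plus normalization, the linear system A*pi = b is:
  [-15/16, 1/16, 1/16, 1/16, 5/16] . pi = 0
  [1/16, -13/16, 5/16, 1/8, 3/16] . pi = 0
  [7/16, 1/4, -13/16, 1/8, 1/4] . pi = 0
  [3/8, 7/16, 1/8, -7/8, 1/8] . pi = 0
  [1, 1, 1, 1, 1] . pi = 1

Solving yields:
  pi_s_1 = 11521/93504
  pi_s_2 = 4387/23376
  pi_s_3 = 7225/31168
  pi_s_4 = 1671/7792
  pi_s_5 = 5677/23376

Verification (pi * P):
  11521/93504*1/16 + 4387/23376*1/16 + 7225/31168*1/16 + 1671/7792*1/16 + 5677/23376*5/16 = 11521/93504 = pi_s_1  (ok)
  11521/93504*1/16 + 4387/23376*3/16 + 7225/31168*5/16 + 1671/7792*1/8 + 5677/23376*3/16 = 4387/23376 = pi_s_2  (ok)
  11521/93504*7/16 + 4387/23376*1/4 + 7225/31168*3/16 + 1671/7792*1/8 + 5677/23376*1/4 = 7225/31168 = pi_s_3  (ok)
  11521/93504*3/8 + 4387/23376*7/16 + 7225/31168*1/8 + 1671/7792*1/8 + 5677/23376*1/8 = 1671/7792 = pi_s_4  (ok)
  11521/93504*1/16 + 4387/23376*1/16 + 7225/31168*5/16 + 1671/7792*9/16 + 5677/23376*1/8 = 5677/23376 = pi_s_5  (ok)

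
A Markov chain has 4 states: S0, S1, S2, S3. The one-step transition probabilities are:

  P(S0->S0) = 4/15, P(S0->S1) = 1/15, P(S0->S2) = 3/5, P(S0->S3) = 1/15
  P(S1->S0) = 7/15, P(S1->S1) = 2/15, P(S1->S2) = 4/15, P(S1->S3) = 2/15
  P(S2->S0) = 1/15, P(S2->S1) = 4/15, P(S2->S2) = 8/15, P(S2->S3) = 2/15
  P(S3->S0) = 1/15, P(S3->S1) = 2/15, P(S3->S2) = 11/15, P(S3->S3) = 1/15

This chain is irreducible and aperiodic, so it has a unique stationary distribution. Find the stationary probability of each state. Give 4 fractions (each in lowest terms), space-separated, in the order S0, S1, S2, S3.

The stationary distribution satisfies pi = pi * P, i.e.:
  pi_S0 = 4/15*pi_S0 + 7/15*pi_S1 + 1/15*pi_S2 + 1/15*pi_S3
  pi_S1 = 1/15*pi_S0 + 2/15*pi_S1 + 4/15*pi_S2 + 2/15*pi_S3
  pi_S2 = 3/5*pi_S0 + 4/15*pi_S1 + 8/15*pi_S2 + 11/15*pi_S3
  pi_S3 = 1/15*pi_S0 + 2/15*pi_S1 + 2/15*pi_S2 + 1/15*pi_S3
with normalization: pi_S0 + pi_S1 + pi_S2 + pi_S3 = 1.

Using the first 3 balance equations plus normalization, the linear system A*pi = b is:
  [-11/15, 7/15, 1/15, 1/15] . pi = 0
  [1/15, -13/15, 4/15, 2/15] . pi = 0
  [3/5, 4/15, -7/15, 11/15] . pi = 0
  [1, 1, 1, 1] . pi = 1

Solving yields:
  pi_S0 = 158/885
  pi_S1 = 337/1770
  pi_S2 = 1831/3540
  pi_S3 = 403/3540

Verification (pi * P):
  158/885*4/15 + 337/1770*7/15 + 1831/3540*1/15 + 403/3540*1/15 = 158/885 = pi_S0  (ok)
  158/885*1/15 + 337/1770*2/15 + 1831/3540*4/15 + 403/3540*2/15 = 337/1770 = pi_S1  (ok)
  158/885*3/5 + 337/1770*4/15 + 1831/3540*8/15 + 403/3540*11/15 = 1831/3540 = pi_S2  (ok)
  158/885*1/15 + 337/1770*2/15 + 1831/3540*2/15 + 403/3540*1/15 = 403/3540 = pi_S3  (ok)

Answer: 158/885 337/1770 1831/3540 403/3540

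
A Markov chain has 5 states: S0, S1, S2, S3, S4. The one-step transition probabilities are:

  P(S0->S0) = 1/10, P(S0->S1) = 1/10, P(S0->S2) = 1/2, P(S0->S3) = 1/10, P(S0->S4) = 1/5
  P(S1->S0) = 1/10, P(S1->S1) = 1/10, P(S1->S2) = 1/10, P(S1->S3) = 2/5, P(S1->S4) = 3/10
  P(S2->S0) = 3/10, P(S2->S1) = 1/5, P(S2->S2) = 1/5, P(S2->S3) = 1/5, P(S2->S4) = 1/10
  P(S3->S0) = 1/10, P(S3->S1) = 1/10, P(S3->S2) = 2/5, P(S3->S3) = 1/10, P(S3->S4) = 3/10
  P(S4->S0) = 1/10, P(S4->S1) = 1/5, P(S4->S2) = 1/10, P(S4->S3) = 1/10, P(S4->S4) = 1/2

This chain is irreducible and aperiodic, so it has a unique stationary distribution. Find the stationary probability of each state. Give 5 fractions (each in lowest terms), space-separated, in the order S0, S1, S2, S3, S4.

The stationary distribution satisfies pi = pi * P, i.e.:
  pi_S0 = 1/10*pi_S0 + 1/10*pi_S1 + 3/10*pi_S2 + 1/10*pi_S3 + 1/10*pi_S4
  pi_S1 = 1/10*pi_S0 + 1/10*pi_S1 + 1/5*pi_S2 + 1/10*pi_S3 + 1/5*pi_S4
  pi_S2 = 1/2*pi_S0 + 1/10*pi_S1 + 1/5*pi_S2 + 2/5*pi_S3 + 1/10*pi_S4
  pi_S3 = 1/10*pi_S0 + 2/5*pi_S1 + 1/5*pi_S2 + 1/10*pi_S3 + 1/10*pi_S4
  pi_S4 = 1/5*pi_S0 + 3/10*pi_S1 + 1/10*pi_S2 + 3/10*pi_S3 + 1/2*pi_S4
with normalization: pi_S0 + pi_S1 + pi_S2 + pi_S3 + pi_S4 = 1.

Using the first 4 balance equations plus normalization, the linear system A*pi = b is:
  [-9/10, 1/10, 3/10, 1/10, 1/10] . pi = 0
  [1/10, -9/10, 1/5, 1/10, 1/5] . pi = 0
  [1/2, 1/10, -4/5, 2/5, 1/10] . pi = 0
  [1/10, 2/5, 1/5, -9/10, 1/10] . pi = 0
  [1, 1, 1, 1, 1] . pi = 1

Solving yields:
  pi_S0 = 656/4477
  pi_S1 = 1371/8954
  pi_S2 = 2083/8954
  pi_S3 = 1515/8954
  pi_S4 = 243/814

Verification (pi * P):
  656/4477*1/10 + 1371/8954*1/10 + 2083/8954*3/10 + 1515/8954*1/10 + 243/814*1/10 = 656/4477 = pi_S0  (ok)
  656/4477*1/10 + 1371/8954*1/10 + 2083/8954*1/5 + 1515/8954*1/10 + 243/814*1/5 = 1371/8954 = pi_S1  (ok)
  656/4477*1/2 + 1371/8954*1/10 + 2083/8954*1/5 + 1515/8954*2/5 + 243/814*1/10 = 2083/8954 = pi_S2  (ok)
  656/4477*1/10 + 1371/8954*2/5 + 2083/8954*1/5 + 1515/8954*1/10 + 243/814*1/10 = 1515/8954 = pi_S3  (ok)
  656/4477*1/5 + 1371/8954*3/10 + 2083/8954*1/10 + 1515/8954*3/10 + 243/814*1/2 = 243/814 = pi_S4  (ok)

Answer: 656/4477 1371/8954 2083/8954 1515/8954 243/814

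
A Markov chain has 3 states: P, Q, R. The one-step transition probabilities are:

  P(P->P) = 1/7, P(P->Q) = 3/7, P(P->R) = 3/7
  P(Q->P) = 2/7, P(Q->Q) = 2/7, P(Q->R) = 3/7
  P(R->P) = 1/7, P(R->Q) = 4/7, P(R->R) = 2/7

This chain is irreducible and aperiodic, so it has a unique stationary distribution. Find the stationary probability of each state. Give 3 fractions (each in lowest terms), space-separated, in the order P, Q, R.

The stationary distribution satisfies pi = pi * P, i.e.:
  pi_P = 1/7*pi_P + 2/7*pi_Q + 1/7*pi_R
  pi_Q = 3/7*pi_P + 2/7*pi_Q + 4/7*pi_R
  pi_R = 3/7*pi_P + 3/7*pi_Q + 2/7*pi_R
with normalization: pi_P + pi_Q + pi_R = 1.

Using the first 2 balance equations plus normalization, the linear system A*pi = b is:
  [-6/7, 2/7, 1/7] . pi = 0
  [3/7, -5/7, 4/7] . pi = 0
  [1, 1, 1] . pi = 1

Solving yields:
  pi_P = 13/64
  pi_Q = 27/64
  pi_R = 3/8

Verification (pi * P):
  13/64*1/7 + 27/64*2/7 + 3/8*1/7 = 13/64 = pi_P  (ok)
  13/64*3/7 + 27/64*2/7 + 3/8*4/7 = 27/64 = pi_Q  (ok)
  13/64*3/7 + 27/64*3/7 + 3/8*2/7 = 3/8 = pi_R  (ok)

Answer: 13/64 27/64 3/8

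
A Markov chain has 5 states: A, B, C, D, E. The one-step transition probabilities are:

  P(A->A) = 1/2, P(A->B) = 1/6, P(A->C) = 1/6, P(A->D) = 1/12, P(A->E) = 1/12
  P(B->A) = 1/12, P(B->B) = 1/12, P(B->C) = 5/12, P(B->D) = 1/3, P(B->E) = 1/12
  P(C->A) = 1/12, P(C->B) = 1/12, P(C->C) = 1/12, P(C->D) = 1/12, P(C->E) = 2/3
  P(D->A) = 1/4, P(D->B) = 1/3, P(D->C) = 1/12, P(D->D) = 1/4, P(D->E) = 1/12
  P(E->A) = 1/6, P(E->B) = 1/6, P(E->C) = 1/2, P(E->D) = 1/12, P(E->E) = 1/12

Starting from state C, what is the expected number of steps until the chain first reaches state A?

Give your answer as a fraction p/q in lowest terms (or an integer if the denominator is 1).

Answer: 6600/881

Derivation:
Let h_i = expected steps to first reach A from state i.
Boundary: h_A = 0.
First-step equations for the other states:
  h_B = 1 + 1/12*h_A + 1/12*h_B + 5/12*h_C + 1/3*h_D + 1/12*h_E
  h_C = 1 + 1/12*h_A + 1/12*h_B + 1/12*h_C + 1/12*h_D + 2/3*h_E
  h_D = 1 + 1/4*h_A + 1/3*h_B + 1/12*h_C + 1/4*h_D + 1/12*h_E
  h_E = 1 + 1/6*h_A + 1/6*h_B + 1/2*h_C + 1/12*h_D + 1/12*h_E

Substituting h_A = 0 and rearranging gives the linear system (I - Q) h = 1:
  [11/12, -5/12, -1/3, -1/12] . (h_B, h_C, h_D, h_E) = 1
  [-1/12, 11/12, -1/12, -2/3] . (h_B, h_C, h_D, h_E) = 1
  [-1/3, -1/12, 3/4, -1/12] . (h_B, h_C, h_D, h_E) = 1
  [-1/6, -1/2, -1/12, 11/12] . (h_B, h_C, h_D, h_E) = 1

Solving yields:
  h_B = 6531/881
  h_C = 6600/881
  h_D = 5505/881
  h_E = 6249/881

Starting state is C, so the expected hitting time is h_C = 6600/881.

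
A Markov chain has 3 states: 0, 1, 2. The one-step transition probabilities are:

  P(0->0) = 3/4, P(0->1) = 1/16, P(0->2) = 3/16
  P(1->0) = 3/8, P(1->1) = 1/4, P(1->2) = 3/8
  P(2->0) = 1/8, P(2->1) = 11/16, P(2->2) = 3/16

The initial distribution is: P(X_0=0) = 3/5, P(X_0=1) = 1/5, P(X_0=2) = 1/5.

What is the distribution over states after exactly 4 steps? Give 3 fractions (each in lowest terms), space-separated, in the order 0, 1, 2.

Propagating the distribution step by step (d_{t+1} = d_t * P):
d_0 = (0=3/5, 1=1/5, 2=1/5)
  d_1[0] = 3/5*3/4 + 1/5*3/8 + 1/5*1/8 = 11/20
  d_1[1] = 3/5*1/16 + 1/5*1/4 + 1/5*11/16 = 9/40
  d_1[2] = 3/5*3/16 + 1/5*3/8 + 1/5*3/16 = 9/40
d_1 = (0=11/20, 1=9/40, 2=9/40)
  d_2[0] = 11/20*3/4 + 9/40*3/8 + 9/40*1/8 = 21/40
  d_2[1] = 11/20*1/16 + 9/40*1/4 + 9/40*11/16 = 157/640
  d_2[2] = 11/20*3/16 + 9/40*3/8 + 9/40*3/16 = 147/640
d_2 = (0=21/40, 1=157/640, 2=147/640)
  d_3[0] = 21/40*3/4 + 157/640*3/8 + 147/640*1/8 = 1317/2560
  d_3[1] = 21/40*1/16 + 157/640*1/4 + 147/640*11/16 = 2581/10240
  d_3[2] = 21/40*3/16 + 157/640*3/8 + 147/640*3/16 = 2391/10240
d_3 = (0=1317/2560, 1=2581/10240, 2=2391/10240)
  d_4[0] = 1317/2560*3/4 + 2581/10240*3/8 + 2391/10240*1/8 = 20871/40960
  d_4[1] = 1317/2560*1/16 + 2581/10240*1/4 + 2391/10240*11/16 = 41893/163840
  d_4[2] = 1317/2560*3/16 + 2581/10240*3/8 + 2391/10240*3/16 = 38463/163840
d_4 = (0=20871/40960, 1=41893/163840, 2=38463/163840)

Answer: 20871/40960 41893/163840 38463/163840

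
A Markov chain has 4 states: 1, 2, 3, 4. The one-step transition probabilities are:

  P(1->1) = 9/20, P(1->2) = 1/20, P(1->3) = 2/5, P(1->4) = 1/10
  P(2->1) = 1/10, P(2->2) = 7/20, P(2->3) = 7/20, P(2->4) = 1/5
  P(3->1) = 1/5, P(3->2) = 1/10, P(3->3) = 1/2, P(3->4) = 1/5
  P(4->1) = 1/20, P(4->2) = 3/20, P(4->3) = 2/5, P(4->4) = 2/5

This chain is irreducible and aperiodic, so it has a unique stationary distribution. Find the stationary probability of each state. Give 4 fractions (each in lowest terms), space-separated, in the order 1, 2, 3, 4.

The stationary distribution satisfies pi = pi * P, i.e.:
  pi_1 = 9/20*pi_1 + 1/10*pi_2 + 1/5*pi_3 + 1/20*pi_4
  pi_2 = 1/20*pi_1 + 7/20*pi_2 + 1/10*pi_3 + 3/20*pi_4
  pi_3 = 2/5*pi_1 + 7/20*pi_2 + 1/2*pi_3 + 2/5*pi_4
  pi_4 = 1/10*pi_1 + 1/5*pi_2 + 1/5*pi_3 + 2/5*pi_4
with normalization: pi_1 + pi_2 + pi_3 + pi_4 = 1.

Using the first 3 balance equations plus normalization, the linear system A*pi = b is:
  [-11/20, 1/10, 1/5, 1/20] . pi = 0
  [1/20, -13/20, 1/10, 3/20] . pi = 0
  [2/5, 7/20, -1/2, 2/5] . pi = 0
  [1, 1, 1, 1] . pi = 1

Solving yields:
  pi_1 = 118/579
  pi_2 = 26/193
  pi_3 = 253/579
  pi_4 = 130/579

Verification (pi * P):
  118/579*9/20 + 26/193*1/10 + 253/579*1/5 + 130/579*1/20 = 118/579 = pi_1  (ok)
  118/579*1/20 + 26/193*7/20 + 253/579*1/10 + 130/579*3/20 = 26/193 = pi_2  (ok)
  118/579*2/5 + 26/193*7/20 + 253/579*1/2 + 130/579*2/5 = 253/579 = pi_3  (ok)
  118/579*1/10 + 26/193*1/5 + 253/579*1/5 + 130/579*2/5 = 130/579 = pi_4  (ok)

Answer: 118/579 26/193 253/579 130/579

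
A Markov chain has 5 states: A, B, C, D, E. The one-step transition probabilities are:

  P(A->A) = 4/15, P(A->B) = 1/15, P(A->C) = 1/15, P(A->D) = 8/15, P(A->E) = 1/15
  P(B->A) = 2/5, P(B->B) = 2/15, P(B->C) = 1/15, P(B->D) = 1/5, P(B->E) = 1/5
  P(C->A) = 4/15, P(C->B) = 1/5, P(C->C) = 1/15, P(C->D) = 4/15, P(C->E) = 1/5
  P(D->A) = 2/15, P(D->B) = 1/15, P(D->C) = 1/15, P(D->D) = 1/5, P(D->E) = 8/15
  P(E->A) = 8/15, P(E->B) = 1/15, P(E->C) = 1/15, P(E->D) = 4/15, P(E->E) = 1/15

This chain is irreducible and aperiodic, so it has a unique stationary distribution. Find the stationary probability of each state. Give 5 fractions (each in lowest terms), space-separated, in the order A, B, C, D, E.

Answer: 3417/11480 17/210 1/15 21997/68880 16213/68880

Derivation:
The stationary distribution satisfies pi = pi * P, i.e.:
  pi_A = 4/15*pi_A + 2/5*pi_B + 4/15*pi_C + 2/15*pi_D + 8/15*pi_E
  pi_B = 1/15*pi_A + 2/15*pi_B + 1/5*pi_C + 1/15*pi_D + 1/15*pi_E
  pi_C = 1/15*pi_A + 1/15*pi_B + 1/15*pi_C + 1/15*pi_D + 1/15*pi_E
  pi_D = 8/15*pi_A + 1/5*pi_B + 4/15*pi_C + 1/5*pi_D + 4/15*pi_E
  pi_E = 1/15*pi_A + 1/5*pi_B + 1/5*pi_C + 8/15*pi_D + 1/15*pi_E
with normalization: pi_A + pi_B + pi_C + pi_D + pi_E = 1.

Using the first 4 balance equations plus normalization, the linear system A*pi = b is:
  [-11/15, 2/5, 4/15, 2/15, 8/15] . pi = 0
  [1/15, -13/15, 1/5, 1/15, 1/15] . pi = 0
  [1/15, 1/15, -14/15, 1/15, 1/15] . pi = 0
  [8/15, 1/5, 4/15, -4/5, 4/15] . pi = 0
  [1, 1, 1, 1, 1] . pi = 1

Solving yields:
  pi_A = 3417/11480
  pi_B = 17/210
  pi_C = 1/15
  pi_D = 21997/68880
  pi_E = 16213/68880

Verification (pi * P):
  3417/11480*4/15 + 17/210*2/5 + 1/15*4/15 + 21997/68880*2/15 + 16213/68880*8/15 = 3417/11480 = pi_A  (ok)
  3417/11480*1/15 + 17/210*2/15 + 1/15*1/5 + 21997/68880*1/15 + 16213/68880*1/15 = 17/210 = pi_B  (ok)
  3417/11480*1/15 + 17/210*1/15 + 1/15*1/15 + 21997/68880*1/15 + 16213/68880*1/15 = 1/15 = pi_C  (ok)
  3417/11480*8/15 + 17/210*1/5 + 1/15*4/15 + 21997/68880*1/5 + 16213/68880*4/15 = 21997/68880 = pi_D  (ok)
  3417/11480*1/15 + 17/210*1/5 + 1/15*1/5 + 21997/68880*8/15 + 16213/68880*1/15 = 16213/68880 = pi_E  (ok)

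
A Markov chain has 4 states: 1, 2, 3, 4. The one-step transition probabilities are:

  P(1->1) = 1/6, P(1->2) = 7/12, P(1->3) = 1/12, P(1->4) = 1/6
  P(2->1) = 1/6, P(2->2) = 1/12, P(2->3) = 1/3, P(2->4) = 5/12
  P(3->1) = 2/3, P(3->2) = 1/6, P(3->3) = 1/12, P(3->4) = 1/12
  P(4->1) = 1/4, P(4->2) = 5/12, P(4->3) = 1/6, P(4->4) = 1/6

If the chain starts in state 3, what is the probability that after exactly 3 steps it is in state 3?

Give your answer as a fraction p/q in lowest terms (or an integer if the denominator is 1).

Answer: 23/108

Derivation:
Computing P^3 by repeated multiplication:
P^1 =
  1: [1/6, 7/12, 1/12, 1/6]
  2: [1/6, 1/12, 1/3, 5/12]
  3: [2/3, 1/6, 1/12, 1/12]
  4: [1/4, 5/12, 1/6, 1/6]
P^2 =
  1: [2/9, 11/48, 35/144, 11/36]
  2: [53/144, 1/3, 5/36, 23/144]
  3: [31/144, 65/144, 19/144, 29/144]
  4: [19/72, 5/18, 29/144, 37/144]
P^3 =
  1: [271/864, 547/1728, 287/1728, 11/54]
  2: [431/1728, 287/864, 311/1728, 103/432]
  3: [431/1728, 155/576, 23/108, 29/108]
  4: [499/1728, 61/192, 301/1728, 379/1728]

(P^3)[3 -> 3] = 23/108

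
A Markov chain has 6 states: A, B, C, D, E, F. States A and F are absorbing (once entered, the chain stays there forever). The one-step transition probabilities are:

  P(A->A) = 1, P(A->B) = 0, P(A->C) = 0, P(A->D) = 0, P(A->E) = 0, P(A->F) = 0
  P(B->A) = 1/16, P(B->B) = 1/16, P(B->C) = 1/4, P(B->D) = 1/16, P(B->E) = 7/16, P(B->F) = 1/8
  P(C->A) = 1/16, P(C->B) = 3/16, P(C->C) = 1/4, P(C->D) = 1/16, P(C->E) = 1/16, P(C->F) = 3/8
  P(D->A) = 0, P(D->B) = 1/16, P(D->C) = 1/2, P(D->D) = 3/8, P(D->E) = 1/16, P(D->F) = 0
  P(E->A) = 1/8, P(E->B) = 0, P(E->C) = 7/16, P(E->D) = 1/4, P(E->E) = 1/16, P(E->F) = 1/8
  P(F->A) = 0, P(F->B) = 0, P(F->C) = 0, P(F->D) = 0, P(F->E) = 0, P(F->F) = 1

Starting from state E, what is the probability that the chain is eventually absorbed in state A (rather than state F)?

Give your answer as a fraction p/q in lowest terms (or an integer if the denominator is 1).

Answer: 65/236

Derivation:
Let a_i = P(absorbed in A | start in state i).
Boundary conditions: a_A = 1, a_F = 0.
For each transient state i, a_i = sum_j P(i->j) * a_j:
  a_B = 1/16*a_A + 1/16*a_B + 1/4*a_C + 1/16*a_D + 7/16*a_E + 1/8*a_F
  a_C = 1/16*a_A + 3/16*a_B + 1/4*a_C + 1/16*a_D + 1/16*a_E + 3/8*a_F
  a_D = 0*a_A + 1/16*a_B + 1/2*a_C + 3/8*a_D + 1/16*a_E + 0*a_F
  a_E = 1/8*a_A + 0*a_B + 7/16*a_C + 1/4*a_D + 1/16*a_E + 1/8*a_F

Substituting a_A = 1 and a_F = 0, rearrange to (I - Q) a = r where r[i] = P(i -> A):
  [15/16, -1/4, -1/16, -7/16] . (a_B, a_C, a_D, a_E) = 1/16
  [-3/16, 3/4, -1/16, -1/16] . (a_B, a_C, a_D, a_E) = 1/16
  [-1/16, -1/2, 5/8, -1/16] . (a_B, a_C, a_D, a_E) = 0
  [0, -7/16, -1/4, 15/16] . (a_B, a_C, a_D, a_E) = 1/8

Solving yields:
  a_B = 1161/4484
  a_C = 843/4484
  a_D = 457/2242
  a_E = 65/236

Starting state is E, so the absorption probability is a_E = 65/236.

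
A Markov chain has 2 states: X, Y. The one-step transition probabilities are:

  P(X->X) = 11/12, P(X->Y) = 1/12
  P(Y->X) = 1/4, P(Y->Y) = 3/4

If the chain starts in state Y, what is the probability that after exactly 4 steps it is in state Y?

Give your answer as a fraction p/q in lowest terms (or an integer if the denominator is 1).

Answer: 43/108

Derivation:
Computing P^4 by repeated multiplication:
P^1 =
  X: [11/12, 1/12]
  Y: [1/4, 3/4]
P^2 =
  X: [31/36, 5/36]
  Y: [5/12, 7/12]
P^3 =
  X: [89/108, 19/108]
  Y: [19/36, 17/36]
P^4 =
  X: [259/324, 65/324]
  Y: [65/108, 43/108]

(P^4)[Y -> Y] = 43/108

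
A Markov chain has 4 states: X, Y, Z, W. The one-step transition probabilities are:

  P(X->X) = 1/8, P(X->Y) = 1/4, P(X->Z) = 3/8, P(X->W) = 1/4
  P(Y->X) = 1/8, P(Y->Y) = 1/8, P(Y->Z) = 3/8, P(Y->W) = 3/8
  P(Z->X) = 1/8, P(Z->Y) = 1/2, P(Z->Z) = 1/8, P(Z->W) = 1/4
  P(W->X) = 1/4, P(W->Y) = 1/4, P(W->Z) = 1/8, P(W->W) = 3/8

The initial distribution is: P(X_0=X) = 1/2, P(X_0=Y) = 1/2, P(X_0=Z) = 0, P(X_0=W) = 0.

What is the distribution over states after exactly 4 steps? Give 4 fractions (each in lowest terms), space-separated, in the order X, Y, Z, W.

Answer: 1361/8192 2285/8192 947/4096 663/2048

Derivation:
Propagating the distribution step by step (d_{t+1} = d_t * P):
d_0 = (X=1/2, Y=1/2, Z=0, W=0)
  d_1[X] = 1/2*1/8 + 1/2*1/8 + 0*1/8 + 0*1/4 = 1/8
  d_1[Y] = 1/2*1/4 + 1/2*1/8 + 0*1/2 + 0*1/4 = 3/16
  d_1[Z] = 1/2*3/8 + 1/2*3/8 + 0*1/8 + 0*1/8 = 3/8
  d_1[W] = 1/2*1/4 + 1/2*3/8 + 0*1/4 + 0*3/8 = 5/16
d_1 = (X=1/8, Y=3/16, Z=3/8, W=5/16)
  d_2[X] = 1/8*1/8 + 3/16*1/8 + 3/8*1/8 + 5/16*1/4 = 21/128
  d_2[Y] = 1/8*1/4 + 3/16*1/8 + 3/8*1/2 + 5/16*1/4 = 41/128
  d_2[Z] = 1/8*3/8 + 3/16*3/8 + 3/8*1/8 + 5/16*1/8 = 13/64
  d_2[W] = 1/8*1/4 + 3/16*3/8 + 3/8*1/4 + 5/16*3/8 = 5/16
d_2 = (X=21/128, Y=41/128, Z=13/64, W=5/16)
  d_3[X] = 21/128*1/8 + 41/128*1/8 + 13/64*1/8 + 5/16*1/4 = 21/128
  d_3[Y] = 21/128*1/4 + 41/128*1/8 + 13/64*1/2 + 5/16*1/4 = 267/1024
  d_3[Z] = 21/128*3/8 + 41/128*3/8 + 13/64*1/8 + 5/16*1/8 = 63/256
  d_3[W] = 21/128*1/4 + 41/128*3/8 + 13/64*1/4 + 5/16*3/8 = 337/1024
d_3 = (X=21/128, Y=267/1024, Z=63/256, W=337/1024)
  d_4[X] = 21/128*1/8 + 267/1024*1/8 + 63/256*1/8 + 337/1024*1/4 = 1361/8192
  d_4[Y] = 21/128*1/4 + 267/1024*1/8 + 63/256*1/2 + 337/1024*1/4 = 2285/8192
  d_4[Z] = 21/128*3/8 + 267/1024*3/8 + 63/256*1/8 + 337/1024*1/8 = 947/4096
  d_4[W] = 21/128*1/4 + 267/1024*3/8 + 63/256*1/4 + 337/1024*3/8 = 663/2048
d_4 = (X=1361/8192, Y=2285/8192, Z=947/4096, W=663/2048)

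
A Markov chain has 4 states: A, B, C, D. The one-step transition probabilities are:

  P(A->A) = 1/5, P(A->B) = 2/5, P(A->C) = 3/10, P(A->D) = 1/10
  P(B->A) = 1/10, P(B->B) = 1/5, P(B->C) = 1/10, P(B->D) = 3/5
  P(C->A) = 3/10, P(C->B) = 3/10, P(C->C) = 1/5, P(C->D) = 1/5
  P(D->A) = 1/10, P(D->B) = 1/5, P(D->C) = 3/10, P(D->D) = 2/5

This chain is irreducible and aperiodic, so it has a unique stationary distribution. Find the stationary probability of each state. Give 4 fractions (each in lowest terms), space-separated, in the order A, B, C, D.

The stationary distribution satisfies pi = pi * P, i.e.:
  pi_A = 1/5*pi_A + 1/10*pi_B + 3/10*pi_C + 1/10*pi_D
  pi_B = 2/5*pi_A + 1/5*pi_B + 3/10*pi_C + 1/5*pi_D
  pi_C = 3/10*pi_A + 1/10*pi_B + 1/5*pi_C + 3/10*pi_D
  pi_D = 1/10*pi_A + 3/5*pi_B + 1/5*pi_C + 2/5*pi_D
with normalization: pi_A + pi_B + pi_C + pi_D = 1.

Using the first 3 balance equations plus normalization, the linear system A*pi = b is:
  [-4/5, 1/10, 3/10, 1/10] . pi = 0
  [2/5, -4/5, 3/10, 1/5] . pi = 0
  [3/10, 1/10, -4/5, 3/10] . pi = 0
  [1, 1, 1, 1] . pi = 1

Solving yields:
  pi_A = 41/254
  pi_B = 259/1016
  pi_C = 115/508
  pi_D = 363/1016

Verification (pi * P):
  41/254*1/5 + 259/1016*1/10 + 115/508*3/10 + 363/1016*1/10 = 41/254 = pi_A  (ok)
  41/254*2/5 + 259/1016*1/5 + 115/508*3/10 + 363/1016*1/5 = 259/1016 = pi_B  (ok)
  41/254*3/10 + 259/1016*1/10 + 115/508*1/5 + 363/1016*3/10 = 115/508 = pi_C  (ok)
  41/254*1/10 + 259/1016*3/5 + 115/508*1/5 + 363/1016*2/5 = 363/1016 = pi_D  (ok)

Answer: 41/254 259/1016 115/508 363/1016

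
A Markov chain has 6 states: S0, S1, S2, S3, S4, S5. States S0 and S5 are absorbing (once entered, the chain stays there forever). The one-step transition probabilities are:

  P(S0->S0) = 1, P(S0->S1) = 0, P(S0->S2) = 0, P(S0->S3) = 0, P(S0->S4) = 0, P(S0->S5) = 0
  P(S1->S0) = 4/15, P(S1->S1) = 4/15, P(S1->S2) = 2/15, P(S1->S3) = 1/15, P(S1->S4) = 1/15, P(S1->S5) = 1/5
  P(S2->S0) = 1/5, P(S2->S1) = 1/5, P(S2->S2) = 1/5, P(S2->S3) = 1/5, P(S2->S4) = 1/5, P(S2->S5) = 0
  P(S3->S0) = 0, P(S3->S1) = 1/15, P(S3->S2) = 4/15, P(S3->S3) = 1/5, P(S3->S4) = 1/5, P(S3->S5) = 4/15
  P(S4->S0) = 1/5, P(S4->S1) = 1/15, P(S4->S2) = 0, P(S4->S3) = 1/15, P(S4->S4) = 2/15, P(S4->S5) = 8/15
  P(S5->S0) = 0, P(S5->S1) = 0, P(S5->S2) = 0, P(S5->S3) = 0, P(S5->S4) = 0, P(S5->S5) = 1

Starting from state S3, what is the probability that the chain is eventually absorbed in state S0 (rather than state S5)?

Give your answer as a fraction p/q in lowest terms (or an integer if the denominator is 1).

Let a_i = P(absorbed in S0 | start in state i).
Boundary conditions: a_S0 = 1, a_S5 = 0.
For each transient state i, a_i = sum_j P(i->j) * a_j:
  a_S1 = 4/15*a_S0 + 4/15*a_S1 + 2/15*a_S2 + 1/15*a_S3 + 1/15*a_S4 + 1/5*a_S5
  a_S2 = 1/5*a_S0 + 1/5*a_S1 + 1/5*a_S2 + 1/5*a_S3 + 1/5*a_S4 + 0*a_S5
  a_S3 = 0*a_S0 + 1/15*a_S1 + 4/15*a_S2 + 1/5*a_S3 + 1/5*a_S4 + 4/15*a_S5
  a_S4 = 1/5*a_S0 + 1/15*a_S1 + 0*a_S2 + 1/15*a_S3 + 2/15*a_S4 + 8/15*a_S5

Substituting a_S0 = 1 and a_S5 = 0, rearrange to (I - Q) a = r where r[i] = P(i -> S0):
  [11/15, -2/15, -1/15, -1/15] . (a_S1, a_S2, a_S3, a_S4) = 4/15
  [-1/5, 4/5, -1/5, -1/5] . (a_S1, a_S2, a_S3, a_S4) = 1/5
  [-1/15, -4/15, 4/5, -1/5] . (a_S1, a_S2, a_S3, a_S4) = 0
  [-1/15, 0, -1/15, 13/15] . (a_S1, a_S2, a_S3, a_S4) = 1/5

Solving yields:
  a_S1 = 238/465
  a_S2 = 487/930
  a_S3 = 9/31
  a_S4 = 136/465

Starting state is S3, so the absorption probability is a_S3 = 9/31.

Answer: 9/31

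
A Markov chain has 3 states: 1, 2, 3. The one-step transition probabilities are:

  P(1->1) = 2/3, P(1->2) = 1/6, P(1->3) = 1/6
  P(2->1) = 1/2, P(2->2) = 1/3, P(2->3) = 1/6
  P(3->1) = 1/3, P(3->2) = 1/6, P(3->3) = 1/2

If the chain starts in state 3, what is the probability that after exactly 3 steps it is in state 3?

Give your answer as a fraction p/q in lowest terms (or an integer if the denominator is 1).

Answer: 5/18

Derivation:
Computing P^3 by repeated multiplication:
P^1 =
  1: [2/3, 1/6, 1/6]
  2: [1/2, 1/3, 1/6]
  3: [1/3, 1/6, 1/2]
P^2 =
  1: [7/12, 7/36, 2/9]
  2: [5/9, 2/9, 2/9]
  3: [17/36, 7/36, 1/3]
P^3 =
  1: [121/216, 43/216, 13/54]
  2: [5/9, 11/54, 13/54]
  3: [113/216, 43/216, 5/18]

(P^3)[3 -> 3] = 5/18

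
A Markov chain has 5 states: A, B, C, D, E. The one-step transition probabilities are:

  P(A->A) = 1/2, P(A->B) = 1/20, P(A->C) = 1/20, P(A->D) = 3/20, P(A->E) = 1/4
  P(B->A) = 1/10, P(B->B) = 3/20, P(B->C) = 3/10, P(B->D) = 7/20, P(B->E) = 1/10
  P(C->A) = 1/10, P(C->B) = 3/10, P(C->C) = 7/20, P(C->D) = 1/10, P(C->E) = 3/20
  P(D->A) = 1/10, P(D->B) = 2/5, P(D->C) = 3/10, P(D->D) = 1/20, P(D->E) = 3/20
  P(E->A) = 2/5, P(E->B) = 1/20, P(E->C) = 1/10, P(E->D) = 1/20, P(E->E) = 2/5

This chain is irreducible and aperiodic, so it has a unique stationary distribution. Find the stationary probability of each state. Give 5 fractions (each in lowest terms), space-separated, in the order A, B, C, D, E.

The stationary distribution satisfies pi = pi * P, i.e.:
  pi_A = 1/2*pi_A + 1/10*pi_B + 1/10*pi_C + 1/10*pi_D + 2/5*pi_E
  pi_B = 1/20*pi_A + 3/20*pi_B + 3/10*pi_C + 2/5*pi_D + 1/20*pi_E
  pi_C = 1/20*pi_A + 3/10*pi_B + 7/20*pi_C + 3/10*pi_D + 1/10*pi_E
  pi_D = 3/20*pi_A + 7/20*pi_B + 1/10*pi_C + 1/20*pi_D + 1/20*pi_E
  pi_E = 1/4*pi_A + 1/10*pi_B + 3/20*pi_C + 3/20*pi_D + 2/5*pi_E
with normalization: pi_A + pi_B + pi_C + pi_D + pi_E = 1.

Using the first 4 balance equations plus normalization, the linear system A*pi = b is:
  [-1/2, 1/10, 1/10, 1/10, 2/5] . pi = 0
  [1/20, -17/20, 3/10, 2/5, 1/20] . pi = 0
  [1/20, 3/10, -13/20, 3/10, 1/10] . pi = 0
  [3/20, 7/20, 1/10, -19/20, 1/20] . pi = 0
  [1, 1, 1, 1, 1] . pi = 1

Solving yields:
  pi_A = 10855/38781
  pi_B = 6308/38781
  pi_C = 7541/38781
  pi_D = 5294/38781
  pi_E = 8783/38781

Verification (pi * P):
  10855/38781*1/2 + 6308/38781*1/10 + 7541/38781*1/10 + 5294/38781*1/10 + 8783/38781*2/5 = 10855/38781 = pi_A  (ok)
  10855/38781*1/20 + 6308/38781*3/20 + 7541/38781*3/10 + 5294/38781*2/5 + 8783/38781*1/20 = 6308/38781 = pi_B  (ok)
  10855/38781*1/20 + 6308/38781*3/10 + 7541/38781*7/20 + 5294/38781*3/10 + 8783/38781*1/10 = 7541/38781 = pi_C  (ok)
  10855/38781*3/20 + 6308/38781*7/20 + 7541/38781*1/10 + 5294/38781*1/20 + 8783/38781*1/20 = 5294/38781 = pi_D  (ok)
  10855/38781*1/4 + 6308/38781*1/10 + 7541/38781*3/20 + 5294/38781*3/20 + 8783/38781*2/5 = 8783/38781 = pi_E  (ok)

Answer: 10855/38781 6308/38781 7541/38781 5294/38781 8783/38781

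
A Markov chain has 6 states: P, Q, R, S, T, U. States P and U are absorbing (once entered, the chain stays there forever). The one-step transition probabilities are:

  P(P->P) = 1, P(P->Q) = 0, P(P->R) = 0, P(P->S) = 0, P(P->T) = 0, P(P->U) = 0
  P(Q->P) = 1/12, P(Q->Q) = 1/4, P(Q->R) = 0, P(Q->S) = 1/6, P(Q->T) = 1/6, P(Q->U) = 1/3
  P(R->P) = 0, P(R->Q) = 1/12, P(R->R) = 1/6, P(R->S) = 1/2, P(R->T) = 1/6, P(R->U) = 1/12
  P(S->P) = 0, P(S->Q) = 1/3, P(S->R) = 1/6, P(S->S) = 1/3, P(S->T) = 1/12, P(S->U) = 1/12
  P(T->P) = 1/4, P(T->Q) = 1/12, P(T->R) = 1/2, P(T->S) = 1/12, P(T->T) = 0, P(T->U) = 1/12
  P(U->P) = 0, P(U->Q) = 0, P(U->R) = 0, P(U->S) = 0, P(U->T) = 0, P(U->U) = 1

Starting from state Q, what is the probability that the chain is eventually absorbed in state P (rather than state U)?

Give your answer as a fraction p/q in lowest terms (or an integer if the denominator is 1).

Answer: 581/2237

Derivation:
Let a_i = P(absorbed in P | start in state i).
Boundary conditions: a_P = 1, a_U = 0.
For each transient state i, a_i = sum_j P(i->j) * a_j:
  a_Q = 1/12*a_P + 1/4*a_Q + 0*a_R + 1/6*a_S + 1/6*a_T + 1/3*a_U
  a_R = 0*a_P + 1/12*a_Q + 1/6*a_R + 1/2*a_S + 1/6*a_T + 1/12*a_U
  a_S = 0*a_P + 1/3*a_Q + 1/6*a_R + 1/3*a_S + 1/12*a_T + 1/12*a_U
  a_T = 1/4*a_P + 1/12*a_Q + 1/2*a_R + 1/12*a_S + 0*a_T + 1/12*a_U

Substituting a_P = 1 and a_U = 0, rearrange to (I - Q) a = r where r[i] = P(i -> P):
  [3/4, 0, -1/6, -1/6] . (a_Q, a_R, a_S, a_T) = 1/12
  [-1/12, 5/6, -1/2, -1/6] . (a_Q, a_R, a_S, a_T) = 0
  [-1/3, -1/6, 2/3, -1/12] . (a_Q, a_R, a_S, a_T) = 0
  [-1/12, -1/2, -1/12, 1] . (a_Q, a_R, a_S, a_T) = 1/4

Solving yields:
  a_Q = 581/2237
  a_R = 1157/4474
  a_S = 553/2237
  a_T = 943/2237

Starting state is Q, so the absorption probability is a_Q = 581/2237.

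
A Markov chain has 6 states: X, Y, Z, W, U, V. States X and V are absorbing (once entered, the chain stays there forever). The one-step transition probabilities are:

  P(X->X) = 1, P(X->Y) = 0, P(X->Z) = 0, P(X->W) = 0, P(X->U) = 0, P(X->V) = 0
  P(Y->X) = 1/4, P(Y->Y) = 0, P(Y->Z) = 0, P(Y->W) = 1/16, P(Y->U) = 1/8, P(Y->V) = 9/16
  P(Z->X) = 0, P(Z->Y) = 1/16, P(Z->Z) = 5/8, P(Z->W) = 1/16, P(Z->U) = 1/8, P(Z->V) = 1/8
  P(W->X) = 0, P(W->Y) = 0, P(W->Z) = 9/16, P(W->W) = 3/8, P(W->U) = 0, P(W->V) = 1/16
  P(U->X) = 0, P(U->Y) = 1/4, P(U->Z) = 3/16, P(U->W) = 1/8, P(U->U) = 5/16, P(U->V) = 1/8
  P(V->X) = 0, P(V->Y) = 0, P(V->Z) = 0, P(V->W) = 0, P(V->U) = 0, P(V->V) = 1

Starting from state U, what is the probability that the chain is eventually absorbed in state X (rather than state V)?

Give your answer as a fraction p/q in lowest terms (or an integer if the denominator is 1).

Answer: 336/2255

Derivation:
Let a_i = P(absorbed in X | start in state i).
Boundary conditions: a_X = 1, a_V = 0.
For each transient state i, a_i = sum_j P(i->j) * a_j:
  a_Y = 1/4*a_X + 0*a_Y + 0*a_Z + 1/16*a_W + 1/8*a_U + 9/16*a_V
  a_Z = 0*a_X + 1/16*a_Y + 5/8*a_Z + 1/16*a_W + 1/8*a_U + 1/8*a_V
  a_W = 0*a_X + 0*a_Y + 9/16*a_Z + 3/8*a_W + 0*a_U + 1/16*a_V
  a_U = 0*a_X + 1/4*a_Y + 3/16*a_Z + 1/8*a_W + 5/16*a_U + 1/8*a_V

Substituting a_X = 1 and a_V = 0, rearrange to (I - Q) a = r where r[i] = P(i -> X):
  [1, 0, -1/16, -1/8] . (a_Y, a_Z, a_W, a_U) = 1/4
  [-1/16, 3/8, -1/16, -1/8] . (a_Y, a_Z, a_W, a_U) = 0
  [0, -9/16, 5/8, 0] . (a_Y, a_Z, a_W, a_U) = 0
  [-1/4, -3/16, -1/8, 11/16] . (a_Y, a_Z, a_W, a_U) = 0

Solving yields:
  a_Y = 124/451
  a_Z = 152/1353
  a_W = 228/2255
  a_U = 336/2255

Starting state is U, so the absorption probability is a_U = 336/2255.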